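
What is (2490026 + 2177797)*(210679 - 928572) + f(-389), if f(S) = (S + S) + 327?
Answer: -3350997457390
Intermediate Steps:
f(S) = 327 + 2*S (f(S) = 2*S + 327 = 327 + 2*S)
(2490026 + 2177797)*(210679 - 928572) + f(-389) = (2490026 + 2177797)*(210679 - 928572) + (327 + 2*(-389)) = 4667823*(-717893) + (327 - 778) = -3350997456939 - 451 = -3350997457390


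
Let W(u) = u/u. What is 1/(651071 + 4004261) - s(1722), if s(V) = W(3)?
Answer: -4655331/4655332 ≈ -1.0000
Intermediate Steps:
W(u) = 1
s(V) = 1
1/(651071 + 4004261) - s(1722) = 1/(651071 + 4004261) - 1*1 = 1/4655332 - 1 = -4655331/4655332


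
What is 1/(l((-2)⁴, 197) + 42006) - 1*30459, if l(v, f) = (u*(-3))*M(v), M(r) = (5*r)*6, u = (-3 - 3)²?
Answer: -299533807/9834 ≈ -30459.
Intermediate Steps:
u = 36 (u = (-6)² = 36)
M(r) = 30*r
l(v, f) = -3240*v (l(v, f) = (36*(-3))*(30*v) = -3240*v)
1/(l((-2)⁴, 197) + 42006) - 1*30459 = 1/(-3240*(-2)⁴ + 42006) - 1*30459 = 1/(-3240*16 + 42006) - 30459 = 1/(-51840 + 42006) - 30459 = 1/(-9834) - 30459 = -1/9834 - 30459 = -299533807/9834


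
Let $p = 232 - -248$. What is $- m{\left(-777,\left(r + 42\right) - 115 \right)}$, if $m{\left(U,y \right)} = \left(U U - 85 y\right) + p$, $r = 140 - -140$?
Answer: $-586614$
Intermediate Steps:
$p = 480$ ($p = 232 + 248 = 480$)
$r = 280$ ($r = 140 + 140 = 280$)
$m{\left(U,y \right)} = 480 + U^{2} - 85 y$ ($m{\left(U,y \right)} = \left(U U - 85 y\right) + 480 = \left(U^{2} - 85 y\right) + 480 = 480 + U^{2} - 85 y$)
$- m{\left(-777,\left(r + 42\right) - 115 \right)} = - (480 + \left(-777\right)^{2} - 85 \left(\left(280 + 42\right) - 115\right)) = - (480 + 603729 - 85 \left(322 - 115\right)) = - (480 + 603729 - 17595) = \left(-1\right) 586614 = -586614$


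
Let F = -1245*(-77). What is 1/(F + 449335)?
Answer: 1/545200 ≈ 1.8342e-6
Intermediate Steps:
F = 95865
1/(F + 449335) = 1/(95865 + 449335) = 1/545200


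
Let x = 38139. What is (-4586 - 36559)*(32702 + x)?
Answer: -2914752945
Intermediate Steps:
(-4586 - 36559)*(32702 + x) = (-4586 - 36559)*(32702 + 38139) = -41145*70841 = -2914752945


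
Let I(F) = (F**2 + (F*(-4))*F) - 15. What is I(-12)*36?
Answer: -16092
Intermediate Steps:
I(F) = -15 - 3*F**2 (I(F) = (F**2 + (-4*F)*F) - 15 = (F**2 - 4*F**2) - 15 = -3*F**2 - 15 = -15 - 3*F**2)
I(-12)*36 = (-15 - 3*(-12)**2)*36 = (-15 - 3*144)*36 = (-15 - 432)*36 = -447*36 = -16092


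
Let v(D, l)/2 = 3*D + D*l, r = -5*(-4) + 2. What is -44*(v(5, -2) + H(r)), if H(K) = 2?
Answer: -528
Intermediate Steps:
r = 22 (r = 20 + 2 = 22)
v(D, l) = 6*D + 2*D*l (v(D, l) = 2*(3*D + D*l) = 6*D + 2*D*l)
-44*(v(5, -2) + H(r)) = -44*(2*5*(3 - 2) + 2) = -44*(2*5*1 + 2) = -44*(10 + 2) = -44*12 = -528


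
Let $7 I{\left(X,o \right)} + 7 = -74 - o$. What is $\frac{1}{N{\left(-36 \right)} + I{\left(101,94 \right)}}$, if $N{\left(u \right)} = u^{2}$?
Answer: $\frac{1}{1271} \approx 0.00078678$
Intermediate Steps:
$I{\left(X,o \right)} = - \frac{81}{7} - \frac{o}{7}$ ($I{\left(X,o \right)} = -1 + \frac{-74 - o}{7} = -1 - \left(\frac{74}{7} + \frac{o}{7}\right) = - \frac{81}{7} - \frac{o}{7}$)
$\frac{1}{N{\left(-36 \right)} + I{\left(101,94 \right)}} = \frac{1}{\left(-36\right)^{2} - 25} = \frac{1}{1296 - 25} = \frac{1}{1271}$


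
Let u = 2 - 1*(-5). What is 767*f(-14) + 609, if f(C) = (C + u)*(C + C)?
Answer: 150941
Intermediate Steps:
u = 7 (u = 2 + 5 = 7)
f(C) = 2*C*(7 + C) (f(C) = (C + 7)*(C + C) = (7 + C)*(2*C) = 2*C*(7 + C))
767*f(-14) + 609 = 767*(2*(-14)*(7 - 14)) + 609 = 767*(2*(-14)*(-7)) + 609 = 767*196 + 609 = 150332 + 609 = 150941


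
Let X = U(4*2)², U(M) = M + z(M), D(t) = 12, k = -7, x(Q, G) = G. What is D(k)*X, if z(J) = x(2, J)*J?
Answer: 62208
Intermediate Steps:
z(J) = J² (z(J) = J*J = J²)
U(M) = M + M²
X = 5184 (X = ((4*2)*(1 + 4*2))² = (8*(1 + 8))² = (8*9)² = 72² = 5184)
D(k)*X = 12*5184 = 62208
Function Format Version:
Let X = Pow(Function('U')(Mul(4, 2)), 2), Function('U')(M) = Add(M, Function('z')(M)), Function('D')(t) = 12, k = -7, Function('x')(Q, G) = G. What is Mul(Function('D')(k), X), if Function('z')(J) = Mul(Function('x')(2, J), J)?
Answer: 62208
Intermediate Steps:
Function('z')(J) = Pow(J, 2) (Function('z')(J) = Mul(J, J) = Pow(J, 2))
Function('U')(M) = Add(M, Pow(M, 2))
X = 5184 (X = Pow(Mul(Mul(4, 2), Add(1, Mul(4, 2))), 2) = Pow(Mul(8, Add(1, 8)), 2) = Pow(Mul(8, 9), 2) = Pow(72, 2) = 5184)
Mul(Function('D')(k), X) = Mul(12, 5184) = 62208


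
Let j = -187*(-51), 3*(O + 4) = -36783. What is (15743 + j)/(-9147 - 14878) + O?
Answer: -58938381/4805 ≈ -12266.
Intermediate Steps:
O = -12265 (O = -4 + (⅓)*(-36783) = -4 - 12261 = -12265)
j = 9537
(15743 + j)/(-9147 - 14878) + O = (15743 + 9537)/(-9147 - 14878) - 12265 = 25280/(-24025) - 12265 = 25280*(-1/24025) - 12265 = -5056/4805 - 12265 = -58938381/4805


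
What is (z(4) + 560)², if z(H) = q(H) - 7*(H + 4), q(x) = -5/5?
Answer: 253009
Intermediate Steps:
q(x) = -1 (q(x) = -5*⅕ = -1)
z(H) = -29 - 7*H (z(H) = -1 - 7*(H + 4) = -1 - 7*(4 + H) = -1 + (-28 - 7*H) = -29 - 7*H)
(z(4) + 560)² = ((-29 - 7*4) + 560)² = ((-29 - 28) + 560)² = (-57 + 560)² = 503² = 253009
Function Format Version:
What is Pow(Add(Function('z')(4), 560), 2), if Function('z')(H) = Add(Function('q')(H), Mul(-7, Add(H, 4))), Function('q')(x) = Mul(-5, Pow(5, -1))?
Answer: 253009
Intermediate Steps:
Function('q')(x) = -1 (Function('q')(x) = Mul(-5, Rational(1, 5)) = -1)
Function('z')(H) = Add(-29, Mul(-7, H)) (Function('z')(H) = Add(-1, Mul(-7, Add(H, 4))) = Add(-1, Mul(-7, Add(4, H))) = Add(-1, Add(-28, Mul(-7, H))) = Add(-29, Mul(-7, H)))
Pow(Add(Function('z')(4), 560), 2) = Pow(Add(Add(-29, Mul(-7, 4)), 560), 2) = Pow(Add(Add(-29, -28), 560), 2) = Pow(Add(-57, 560), 2) = Pow(503, 2) = 253009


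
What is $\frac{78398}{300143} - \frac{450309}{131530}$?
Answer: $- \frac{124845405247}{39477808790} \approx -3.1624$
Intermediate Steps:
$\frac{78398}{300143} - \frac{450309}{131530} = - \frac{124845405247}{39477808790}$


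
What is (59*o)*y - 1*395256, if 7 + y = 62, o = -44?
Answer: -538036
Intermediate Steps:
y = 55 (y = -7 + 62 = 55)
(59*o)*y - 1*395256 = (59*(-44))*55 - 1*395256 = -2596*55 - 395256 = -142780 - 395256 = -538036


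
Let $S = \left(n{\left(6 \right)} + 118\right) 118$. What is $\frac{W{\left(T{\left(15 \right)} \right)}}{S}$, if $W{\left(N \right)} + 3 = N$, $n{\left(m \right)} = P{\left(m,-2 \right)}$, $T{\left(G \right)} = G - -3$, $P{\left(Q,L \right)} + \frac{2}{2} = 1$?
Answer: $\frac{15}{13924} \approx 0.0010773$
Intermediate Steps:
$P{\left(Q,L \right)} = 0$ ($P{\left(Q,L \right)} = -1 + 1 = 0$)
$T{\left(G \right)} = 3 + G$ ($T{\left(G \right)} = G + 3 = 3 + G$)
$n{\left(m \right)} = 0$
$W{\left(N \right)} = -3 + N$
$S = 13924$ ($S = \left(0 + 118\right) 118 = 118 \cdot 118 = 13924$)
$\frac{W{\left(T{\left(15 \right)} \right)}}{S} = \frac{-3 + \left(3 + 15\right)}{13924} = \left(-3 + 18\right) \frac{1}{13924} = 15 \cdot \frac{1}{13924} = \frac{15}{13924}$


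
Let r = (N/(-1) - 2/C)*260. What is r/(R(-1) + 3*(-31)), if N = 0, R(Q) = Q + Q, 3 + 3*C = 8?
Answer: 312/95 ≈ 3.2842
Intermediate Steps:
C = 5/3 (C = -1 + (⅓)*8 = -1 + 8/3 = 5/3 ≈ 1.6667)
R(Q) = 2*Q
r = -312 (r = (0/(-1) - 2/5/3)*260 = (0*(-1) - 2*⅗)*260 = (0 - 6/5)*260 = -6/5*260 = -312)
r/(R(-1) + 3*(-31)) = -312/(2*(-1) + 3*(-31)) = -312/(-2 - 93) = -312/(-95) = -312*(-1/95) = 312/95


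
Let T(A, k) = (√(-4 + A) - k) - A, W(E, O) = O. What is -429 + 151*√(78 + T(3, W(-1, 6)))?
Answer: -429 + 151*√(69 + I) ≈ 825.33 + 9.0889*I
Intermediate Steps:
T(A, k) = √(-4 + A) - A - k
-429 + 151*√(78 + T(3, W(-1, 6))) = -429 + 151*√(78 + (√(-4 + 3) - 1*3 - 1*6)) = -429 + 151*√(78 + (√(-1) - 3 - 6)) = -429 + 151*√(78 + (I - 3 - 6)) = -429 + 151*√(78 + (-9 + I)) = -429 + 151*√(69 + I)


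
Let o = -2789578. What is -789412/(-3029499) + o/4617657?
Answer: -48543332462/141304921857 ≈ -0.34354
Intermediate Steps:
-789412/(-3029499) + o/4617657 = -789412/(-3029499) - 2789578/4617657 = -789412*(-1/3029499) - 2789578*1/4617657 = 789412/3029499 - 253598/419787 = -48543332462/141304921857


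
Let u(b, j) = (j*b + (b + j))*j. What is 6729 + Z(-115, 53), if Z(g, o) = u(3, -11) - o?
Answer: 7127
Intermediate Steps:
u(b, j) = j*(b + j + b*j) (u(b, j) = (b*j + (b + j))*j = (b + j + b*j)*j = j*(b + j + b*j))
Z(g, o) = 451 - o (Z(g, o) = -11*(3 - 11 + 3*(-11)) - o = -11*(3 - 11 - 33) - o = -11*(-41) - o = 451 - o)
6729 + Z(-115, 53) = 6729 + (451 - 1*53) = 6729 + (451 - 53) = 6729 + 398 = 7127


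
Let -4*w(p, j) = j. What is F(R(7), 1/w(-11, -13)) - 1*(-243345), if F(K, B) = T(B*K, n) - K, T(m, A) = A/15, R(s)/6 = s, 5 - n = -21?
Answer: 3649571/15 ≈ 2.4330e+5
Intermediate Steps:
n = 26 (n = 5 - 1*(-21) = 5 + 21 = 26)
w(p, j) = -j/4
R(s) = 6*s
T(m, A) = A/15 (T(m, A) = A*(1/15) = A/15)
F(K, B) = 26/15 - K (F(K, B) = (1/15)*26 - K = 26/15 - K)
F(R(7), 1/w(-11, -13)) - 1*(-243345) = (26/15 - 6*7) - 1*(-243345) = (26/15 - 1*42) + 243345 = (26/15 - 42) + 243345 = -604/15 + 243345 = 3649571/15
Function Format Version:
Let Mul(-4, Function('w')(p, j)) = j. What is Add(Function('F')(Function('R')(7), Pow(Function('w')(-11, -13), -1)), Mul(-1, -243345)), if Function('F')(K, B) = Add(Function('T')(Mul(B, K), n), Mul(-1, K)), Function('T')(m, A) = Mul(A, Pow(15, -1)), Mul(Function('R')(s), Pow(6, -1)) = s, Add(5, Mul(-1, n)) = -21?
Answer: Rational(3649571, 15) ≈ 2.4330e+5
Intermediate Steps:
n = 26 (n = Add(5, Mul(-1, -21)) = Add(5, 21) = 26)
Function('w')(p, j) = Mul(Rational(-1, 4), j)
Function('R')(s) = Mul(6, s)
Function('T')(m, A) = Mul(Rational(1, 15), A) (Function('T')(m, A) = Mul(A, Rational(1, 15)) = Mul(Rational(1, 15), A))
Function('F')(K, B) = Add(Rational(26, 15), Mul(-1, K)) (Function('F')(K, B) = Add(Mul(Rational(1, 15), 26), Mul(-1, K)) = Add(Rational(26, 15), Mul(-1, K)))
Add(Function('F')(Function('R')(7), Pow(Function('w')(-11, -13), -1)), Mul(-1, -243345)) = Add(Add(Rational(26, 15), Mul(-1, Mul(6, 7))), Mul(-1, -243345)) = Add(Add(Rational(26, 15), Mul(-1, 42)), 243345) = Add(Add(Rational(26, 15), -42), 243345) = Add(Rational(-604, 15), 243345) = Rational(3649571, 15)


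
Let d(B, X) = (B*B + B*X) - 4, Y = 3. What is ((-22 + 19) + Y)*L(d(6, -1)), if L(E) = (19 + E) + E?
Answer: 0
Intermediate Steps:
d(B, X) = -4 + B**2 + B*X (d(B, X) = (B**2 + B*X) - 4 = -4 + B**2 + B*X)
L(E) = 19 + 2*E
((-22 + 19) + Y)*L(d(6, -1)) = ((-22 + 19) + 3)*(19 + 2*(-4 + 6**2 + 6*(-1))) = (-3 + 3)*(19 + 2*(-4 + 36 - 6)) = 0*(19 + 2*26) = 0*(19 + 52) = 0*71 = 0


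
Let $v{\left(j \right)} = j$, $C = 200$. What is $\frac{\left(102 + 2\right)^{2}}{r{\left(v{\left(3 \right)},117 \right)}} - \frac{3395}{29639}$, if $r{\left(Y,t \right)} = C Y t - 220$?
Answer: $\frac{20748331}{518534305} \approx 0.040013$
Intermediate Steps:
$r{\left(Y,t \right)} = -220 + 200 Y t$ ($r{\left(Y,t \right)} = 200 Y t - 220 = -220 + 200 Y t$)
$\frac{\left(102 + 2\right)^{2}}{r{\left(v{\left(3 \right)},117 \right)}} - \frac{3395}{29639} = \frac{\left(102 + 2\right)^{2}}{-220 + 200 \cdot 3 \cdot 117} - \frac{3395}{29639} = \frac{104^{2}}{-220 + 70200} - \frac{3395}{29639} = \frac{10816}{69980} - \frac{3395}{29639} = 10816 \cdot \frac{1}{69980} - \frac{3395}{29639} = \frac{2704}{17495} - \frac{3395}{29639} = \frac{20748331}{518534305}$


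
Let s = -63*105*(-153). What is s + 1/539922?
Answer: 546452356591/539922 ≈ 1.0121e+6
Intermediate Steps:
s = 1012095 (s = -6615*(-153) = 1012095)
s + 1/539922 = 1012095 + 1/539922 = 546452356591/539922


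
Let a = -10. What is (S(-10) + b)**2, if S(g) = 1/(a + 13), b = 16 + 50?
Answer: 39601/9 ≈ 4400.1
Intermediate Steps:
b = 66
S(g) = 1/3 (S(g) = 1/(-10 + 13) = 1/3)
(S(-10) + b)**2 = (1/3 + 66)**2 = (199/3)**2 = 39601/9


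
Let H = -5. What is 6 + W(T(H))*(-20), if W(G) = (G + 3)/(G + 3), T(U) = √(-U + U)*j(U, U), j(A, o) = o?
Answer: -14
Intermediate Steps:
T(U) = 0 (T(U) = √(-U + U)*U = √0*U = 0*U = 0)
W(G) = 1 (W(G) = (3 + G)/(3 + G) = 1)
6 + W(T(H))*(-20) = 6 + 1*(-20) = 6 - 20 = -14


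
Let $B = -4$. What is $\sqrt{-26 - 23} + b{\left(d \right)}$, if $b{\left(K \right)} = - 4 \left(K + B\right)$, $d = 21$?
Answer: $-68 + 7 i \approx -68.0 + 7.0 i$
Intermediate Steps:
$b{\left(K \right)} = 16 - 4 K$ ($b{\left(K \right)} = - 4 \left(K - 4\right) = - 4 \left(-4 + K\right) = 16 - 4 K$)
$\sqrt{-26 - 23} + b{\left(d \right)} = \sqrt{-26 - 23} + \left(16 - 84\right) = \sqrt{-49} + \left(16 - 84\right) = 7 i - 68 = -68 + 7 i$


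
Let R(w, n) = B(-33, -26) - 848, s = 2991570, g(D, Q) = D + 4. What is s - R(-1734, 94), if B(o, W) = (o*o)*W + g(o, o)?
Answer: 3020761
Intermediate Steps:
g(D, Q) = 4 + D
B(o, W) = 4 + o + W*o² (B(o, W) = (o*o)*W + (4 + o) = o²*W + (4 + o) = W*o² + (4 + o) = 4 + o + W*o²)
R(w, n) = -29191 (R(w, n) = (4 - 33 - 26*(-33)²) - 848 = (4 - 33 - 26*1089) - 848 = (4 - 33 - 28314) - 848 = -28343 - 848 = -29191)
s - R(-1734, 94) = 2991570 - 1*(-29191) = 2991570 + 29191 = 3020761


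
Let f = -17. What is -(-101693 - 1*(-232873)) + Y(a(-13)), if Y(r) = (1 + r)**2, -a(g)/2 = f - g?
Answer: -131099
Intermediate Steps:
a(g) = 34 + 2*g (a(g) = -2*(-17 - g) = 34 + 2*g)
-(-101693 - 1*(-232873)) + Y(a(-13)) = -(-101693 - 1*(-232873)) + (1 + (34 + 2*(-13)))**2 = -(-101693 + 232873) + (1 + (34 - 26))**2 = -1*131180 + (1 + 8)**2 = -131180 + 9**2 = -131180 + 81 = -131099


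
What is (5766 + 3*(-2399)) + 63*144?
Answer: 7641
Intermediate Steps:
(5766 + 3*(-2399)) + 63*144 = (5766 - 7197) + 9072 = -1431 + 9072 = 7641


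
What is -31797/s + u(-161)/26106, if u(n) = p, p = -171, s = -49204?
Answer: 7207707/11267716 ≈ 0.63968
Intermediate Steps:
u(n) = -171
-31797/s + u(-161)/26106 = -31797/(-49204) - 171/26106 = -31797*(-1/49204) - 171*1/26106 = 31797/49204 - 3/458 = 7207707/11267716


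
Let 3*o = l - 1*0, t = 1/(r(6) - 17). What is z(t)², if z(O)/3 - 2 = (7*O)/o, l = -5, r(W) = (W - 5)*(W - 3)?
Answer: 4761/100 ≈ 47.610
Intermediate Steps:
r(W) = (-5 + W)*(-3 + W)
t = -1/14 (t = 1/((15 + 6² - 8*6) - 17) = 1/((15 + 36 - 48) - 17) = 1/(3 - 17) = 1/(-14) = -1/14 ≈ -0.071429)
o = -5/3 (o = (-5 - 1*0)/3 = (-5 + 0)/3 = (⅓)*(-5) = -5/3 ≈ -1.6667)
z(O) = 6 - 63*O/5 (z(O) = 6 + 3*((7*O)/(-5/3)) = 6 + 3*((7*O)*(-⅗)) = 6 + 3*(-21*O/5) = 6 - 63*O/5)
z(t)² = (6 - 63/5*(-1/14))² = (6 + 9/10)² = (69/10)² = 4761/100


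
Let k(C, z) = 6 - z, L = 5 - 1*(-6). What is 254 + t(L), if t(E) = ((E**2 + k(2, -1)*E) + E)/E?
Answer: 273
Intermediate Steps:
L = 11 (L = 5 + 6 = 11)
t(E) = (E**2 + 8*E)/E (t(E) = ((E**2 + (6 - 1*(-1))*E) + E)/E = ((E**2 + (6 + 1)*E) + E)/E = ((E**2 + 7*E) + E)/E = (E**2 + 8*E)/E)
254 + t(L) = 254 + (8 + 11) = 254 + 19 = 273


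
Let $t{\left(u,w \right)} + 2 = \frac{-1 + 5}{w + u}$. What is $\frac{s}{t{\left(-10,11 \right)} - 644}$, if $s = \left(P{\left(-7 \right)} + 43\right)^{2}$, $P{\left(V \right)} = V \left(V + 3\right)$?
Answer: $- \frac{5041}{642} \approx -7.852$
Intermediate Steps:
$P{\left(V \right)} = V \left(3 + V\right)$
$s = 5041$ ($s = \left(- 7 \left(3 - 7\right) + 43\right)^{2} = \left(\left(-7\right) \left(-4\right) + 43\right)^{2} = \left(28 + 43\right)^{2} = 71^{2} = 5041$)
$t{\left(u,w \right)} = -2 + \frac{4}{u + w}$ ($t{\left(u,w \right)} = -2 + \frac{-1 + 5}{w + u} = -2 + \frac{4}{u + w}$)
$\frac{s}{t{\left(-10,11 \right)} - 644} = \frac{5041}{\frac{2 \left(2 - -10 - 11\right)}{-10 + 11} - 644} = \frac{5041}{\frac{2 \left(2 + 10 - 11\right)}{1} - 644} = \frac{5041}{2 \cdot 1 \cdot 1 - 644} = \frac{5041}{2 - 644} = \frac{5041}{-642} = 5041 \left(- \frac{1}{642}\right) = - \frac{5041}{642}$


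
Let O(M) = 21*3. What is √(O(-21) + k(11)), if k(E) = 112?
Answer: 5*√7 ≈ 13.229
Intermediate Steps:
O(M) = 63
√(O(-21) + k(11)) = √(63 + 112) = √175 = 5*√7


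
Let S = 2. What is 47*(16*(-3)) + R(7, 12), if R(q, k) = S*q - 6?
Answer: -2248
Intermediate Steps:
R(q, k) = -6 + 2*q (R(q, k) = 2*q - 6 = -6 + 2*q)
47*(16*(-3)) + R(7, 12) = 47*(16*(-3)) + (-6 + 2*7) = 47*(-48) + (-6 + 14) = -2256 + 8 = -2248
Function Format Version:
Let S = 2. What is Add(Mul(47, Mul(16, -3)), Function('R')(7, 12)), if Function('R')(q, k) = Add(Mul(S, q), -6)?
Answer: -2248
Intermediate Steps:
Function('R')(q, k) = Add(-6, Mul(2, q)) (Function('R')(q, k) = Add(Mul(2, q), -6) = Add(-6, Mul(2, q)))
Add(Mul(47, Mul(16, -3)), Function('R')(7, 12)) = Add(Mul(47, Mul(16, -3)), Add(-6, Mul(2, 7))) = Add(Mul(47, -48), Add(-6, 14)) = Add(-2256, 8) = -2248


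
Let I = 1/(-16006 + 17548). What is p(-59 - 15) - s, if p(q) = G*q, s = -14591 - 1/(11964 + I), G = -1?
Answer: 270547092727/18448489 ≈ 14665.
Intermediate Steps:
I = 1/1542 ≈ 0.00064851
s = -269181904541/18448489 (s = -14591 - 1/(11964 + 1/1542) = -14591 - 1/18448489/1542 = -14591 - 1*1542/18448489 = -14591 - 1542/18448489 = -269181904541/18448489 ≈ -14591.)
p(q) = -q
p(-59 - 15) - s = -(-59 - 15) - 1*(-269181904541/18448489) = -1*(-74) + 269181904541/18448489 = 74 + 269181904541/18448489 = 270547092727/18448489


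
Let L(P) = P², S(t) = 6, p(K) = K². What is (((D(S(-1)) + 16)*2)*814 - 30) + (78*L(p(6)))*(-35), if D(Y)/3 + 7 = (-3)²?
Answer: -3502294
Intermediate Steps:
D(Y) = 6 (D(Y) = -21 + 3*(-3)² = -21 + 3*9 = -21 + 27 = 6)
(((D(S(-1)) + 16)*2)*814 - 30) + (78*L(p(6)))*(-35) = (((6 + 16)*2)*814 - 30) + (78*(6²)²)*(-35) = ((22*2)*814 - 30) + (78*36²)*(-35) = (44*814 - 30) + (78*1296)*(-35) = (35816 - 30) + 101088*(-35) = 35786 - 3538080 = -3502294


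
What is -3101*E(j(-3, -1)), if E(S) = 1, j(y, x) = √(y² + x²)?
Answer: -3101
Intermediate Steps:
j(y, x) = √(x² + y²)
-3101*E(j(-3, -1)) = -3101*1 = -3101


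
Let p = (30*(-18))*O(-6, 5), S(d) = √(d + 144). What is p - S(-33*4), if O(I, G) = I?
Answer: 3240 - 2*√3 ≈ 3236.5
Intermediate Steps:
S(d) = √(144 + d)
p = 3240 (p = (30*(-18))*(-6) = -540*(-6) = 3240)
p - S(-33*4) = 3240 - √(144 - 33*4) = 3240 - √(144 - 132) = 3240 - √12 = 3240 - 2*√3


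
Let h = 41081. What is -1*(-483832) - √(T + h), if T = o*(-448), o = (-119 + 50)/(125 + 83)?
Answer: 483832 - √6967805/13 ≈ 4.8363e+5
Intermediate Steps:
o = -69/208 ≈ -0.33173
T = 1932/13 (T = -69/208*(-448) = 1932/13 ≈ 148.62)
-1*(-483832) - √(T + h) = -1*(-483832) - √(1932/13 + 41081) = 483832 - √(535985/13) = 483832 - √6967805/13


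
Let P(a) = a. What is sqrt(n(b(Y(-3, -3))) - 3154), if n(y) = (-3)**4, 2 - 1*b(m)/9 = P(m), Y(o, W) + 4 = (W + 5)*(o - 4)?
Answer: I*sqrt(3073) ≈ 55.435*I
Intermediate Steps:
Y(o, W) = -4 + (-4 + o)*(5 + W) (Y(o, W) = -4 + (W + 5)*(o - 4) = -4 + (5 + W)*(-4 + o) = -4 + (-4 + o)*(5 + W))
b(m) = 18 - 9*m
n(y) = 81
sqrt(n(b(Y(-3, -3))) - 3154) = sqrt(81 - 3154) = sqrt(-3073) = I*sqrt(3073)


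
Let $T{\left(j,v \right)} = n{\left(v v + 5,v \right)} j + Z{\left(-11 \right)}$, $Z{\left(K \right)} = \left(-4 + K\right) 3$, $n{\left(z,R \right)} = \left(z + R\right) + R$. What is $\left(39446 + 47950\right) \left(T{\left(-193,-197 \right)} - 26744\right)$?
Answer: $-650387835204$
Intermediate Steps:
$n{\left(z,R \right)} = z + 2 R$ ($n{\left(z,R \right)} = \left(R + z\right) + R = z + 2 R$)
$Z{\left(K \right)} = -12 + 3 K$
$T{\left(j,v \right)} = -45 + j \left(5 + v^{2} + 2 v\right)$ ($T{\left(j,v \right)} = \left(\left(v v + 5\right) + 2 v\right) j + \left(-12 + 3 \left(-11\right)\right) = \left(\left(v^{2} + 5\right) + 2 v\right) j - 45 = \left(\left(5 + v^{2}\right) + 2 v\right) j - 45 = \left(5 + v^{2} + 2 v\right) j - 45 = j \left(5 + v^{2} + 2 v\right) - 45 = -45 + j \left(5 + v^{2} + 2 v\right)$)
$\left(39446 + 47950\right) \left(T{\left(-193,-197 \right)} - 26744\right) = \left(39446 + 47950\right) \left(\left(-45 - 193 \left(5 + \left(-197\right)^{2} + 2 \left(-197\right)\right)\right) - 26744\right) = 87396 \left(\left(-45 - 193 \left(5 + 38809 - 394\right)\right) - 26744\right) = 87396 \left(\left(-45 - 7415060\right) - 26744\right) = 87396 \left(-7415105 - 26744\right) = 87396 \left(-7441849\right) = -650387835204$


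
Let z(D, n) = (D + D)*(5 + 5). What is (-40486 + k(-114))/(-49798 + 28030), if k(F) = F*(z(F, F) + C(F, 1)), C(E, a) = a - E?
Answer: -51581/5442 ≈ -9.4783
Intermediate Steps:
z(D, n) = 20*D (z(D, n) = (2*D)*10 = 20*D)
k(F) = F*(1 + 19*F) (k(F) = F*(20*F + (1 - F)) = F*(1 + 19*F))
(-40486 + k(-114))/(-49798 + 28030) = (-40486 - 114*(1 + 19*(-114)))/(-49798 + 28030) = (-40486 - 114*(1 - 2166))/(-21768) = (-40486 - 114*(-2165))*(-1/21768) = (-40486 + 246810)*(-1/21768) = 206324*(-1/21768) = -51581/5442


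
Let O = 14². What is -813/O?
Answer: -813/196 ≈ -4.1480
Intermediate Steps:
O = 196
-813/O = -813/196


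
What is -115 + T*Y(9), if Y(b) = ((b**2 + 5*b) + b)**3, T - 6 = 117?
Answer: 302626010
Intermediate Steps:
T = 123 (T = 6 + 117 = 123)
Y(b) = (b**2 + 6*b)**3
-115 + T*Y(9) = -115 + 123*(9**3*(6 + 9)**3) = -115 + 123*(729*15**3) = -115 + 123*(729*3375) = -115 + 123*2460375 = -115 + 302626125 = 302626010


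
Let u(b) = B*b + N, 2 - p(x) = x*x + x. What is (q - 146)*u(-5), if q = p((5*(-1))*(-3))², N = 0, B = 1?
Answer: -282490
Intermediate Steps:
p(x) = 2 - x - x² (p(x) = 2 - (x*x + x) = 2 - (x² + x) = 2 - (x + x²) = 2 + (-x - x²) = 2 - x - x²)
u(b) = b (u(b) = 1*b + 0 = b + 0 = b)
q = 56644 (q = (2 - 5*(-1)*(-3) - ((5*(-1))*(-3))²)² = (2 - (-5)*(-3) - (-5*(-3))²)² = (2 - 1*15 - 1*15²)² = (2 - 15 - 1*225)² = (2 - 15 - 225)² = (-238)² = 56644)
(q - 146)*u(-5) = (56644 - 146)*(-5) = 56498*(-5) = -282490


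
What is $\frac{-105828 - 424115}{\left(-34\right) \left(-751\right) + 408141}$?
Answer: $- \frac{529943}{433675} \approx -1.222$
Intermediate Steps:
$\frac{-105828 - 424115}{\left(-34\right) \left(-751\right) + 408141} = - \frac{529943}{25534 + 408141} = - \frac{529943}{433675}$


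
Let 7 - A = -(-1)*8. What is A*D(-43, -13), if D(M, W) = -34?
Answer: 34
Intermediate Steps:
A = -1 (A = 7 - (-1)*(-1*8) = 7 - (-1)*(-8) = 7 - 1*8 = 7 - 8 = -1)
A*D(-43, -13) = -1*(-34) = 34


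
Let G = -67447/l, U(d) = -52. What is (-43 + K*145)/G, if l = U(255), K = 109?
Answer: 819624/67447 ≈ 12.152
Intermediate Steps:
l = -52
G = 67447/52 (G = -67447/(-52) = -67447*(-1/52) = 67447/52 ≈ 1297.1)
(-43 + K*145)/G = (-43 + 109*145)/(67447/52) = (-43 + 15805)*(52/67447) = 15762*(52/67447) = 819624/67447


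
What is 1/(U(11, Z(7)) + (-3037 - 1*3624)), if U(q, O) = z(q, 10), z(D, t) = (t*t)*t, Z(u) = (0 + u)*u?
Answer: -1/5661 ≈ -0.00017665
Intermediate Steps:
Z(u) = u² (Z(u) = u*u = u²)
z(D, t) = t³ (z(D, t) = t²*t = t³)
U(q, O) = 1000 (U(q, O) = 10³ = 1000)
1/(U(11, Z(7)) + (-3037 - 1*3624)) = 1/(1000 + (-3037 - 1*3624)) = 1/(1000 + (-3037 - 3624)) = 1/(1000 - 6661) = 1/(-5661) = -1/5661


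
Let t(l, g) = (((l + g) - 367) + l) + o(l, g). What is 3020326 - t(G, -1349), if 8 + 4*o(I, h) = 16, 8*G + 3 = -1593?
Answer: 3022439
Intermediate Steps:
G = -399/2 (G = -3/8 + (⅛)*(-1593) = -3/8 - 1593/8 = -399/2 ≈ -199.50)
o(I, h) = 2 (o(I, h) = -2 + (¼)*16 = -2 + 4 = 2)
t(l, g) = -365 + g + 2*l (t(l, g) = (((l + g) - 367) + l) + 2 = (((g + l) - 367) + l) + 2 = ((-367 + g + l) + l) + 2 = (-367 + g + 2*l) + 2 = -365 + g + 2*l)
3020326 - t(G, -1349) = 3020326 - (-365 - 1349 + 2*(-399/2)) = 3020326 - (-365 - 1349 - 399) = 3020326 - 1*(-2113) = 3020326 + 2113 = 3022439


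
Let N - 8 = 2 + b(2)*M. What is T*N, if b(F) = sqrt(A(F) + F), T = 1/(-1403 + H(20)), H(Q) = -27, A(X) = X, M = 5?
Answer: -2/143 ≈ -0.013986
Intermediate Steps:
T = -1/1430 (T = 1/(-1403 - 27) = 1/(-1430) = -1/1430 ≈ -0.00069930)
b(F) = sqrt(2)*sqrt(F) (b(F) = sqrt(F + F) = sqrt(2*F) = sqrt(2)*sqrt(F))
N = 20 (N = 8 + (2 + (sqrt(2)*sqrt(2))*5) = 8 + (2 + 2*5) = 8 + (2 + 10) = 8 + 12 = 20)
T*N = -1/1430*20 = -2/143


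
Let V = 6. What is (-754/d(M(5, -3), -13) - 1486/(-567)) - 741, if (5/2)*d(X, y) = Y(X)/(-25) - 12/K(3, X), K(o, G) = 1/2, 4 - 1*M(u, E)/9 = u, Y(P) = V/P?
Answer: -23192857/35154 ≈ -659.75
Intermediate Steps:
Y(P) = 6/P
M(u, E) = 36 - 9*u
K(o, G) = ½
d(X, y) = -48/5 - 12/(125*X) (d(X, y) = 2*((6/X)/(-25) - 12/½)/5 = 2*((6/X)*(-1/25) - 12*2)/5 = 2*(-6/(25*X) - 24)/5 = 2*(-24 - 6/(25*X))/5 = -48/5 - 12/(125*X))
(-754/d(M(5, -3), -13) - 1486/(-567)) - 741 = (-754*125*(36 - 9*5)/(12*(-1 - 100*(36 - 9*5))) - 1486/(-567)) - 741 = (-754*125*(36 - 45)/(12*(-1 - 100*(36 - 45))) - 1486*(-1/567)) - 741 = (-754*(-375/(4*(-1 - 100*(-9)))) + 1486/567) - 741 = (-754*(-375/(4*(-1 + 900))) + 1486/567) - 741 = (-754/((12/125)*(-⅑)*899) + 1486/567) - 741 = (-754/(-3596/375) + 1486/567) - 741 = (-754*(-375/3596) + 1486/567) - 741 = (4875/62 + 1486/567) - 741 = 2856257/35154 - 741 = -23192857/35154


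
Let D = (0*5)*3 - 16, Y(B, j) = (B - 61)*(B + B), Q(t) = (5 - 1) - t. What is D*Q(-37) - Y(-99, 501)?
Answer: -32336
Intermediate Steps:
Q(t) = 4 - t
Y(B, j) = 2*B*(-61 + B) (Y(B, j) = (-61 + B)*(2*B) = 2*B*(-61 + B))
D = -16 (D = 0*3 - 16 = 0 - 16 = -16)
D*Q(-37) - Y(-99, 501) = -16*(4 - 1*(-37)) - 2*(-99)*(-61 - 99) = -16*(4 + 37) - 2*(-99)*(-160) = -16*41 - 1*31680 = -656 - 31680 = -32336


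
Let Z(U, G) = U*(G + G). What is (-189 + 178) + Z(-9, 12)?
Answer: -227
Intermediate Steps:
Z(U, G) = 2*G*U (Z(U, G) = U*(2*G) = 2*G*U)
(-189 + 178) + Z(-9, 12) = (-189 + 178) + 2*12*(-9) = -11 - 216 = -227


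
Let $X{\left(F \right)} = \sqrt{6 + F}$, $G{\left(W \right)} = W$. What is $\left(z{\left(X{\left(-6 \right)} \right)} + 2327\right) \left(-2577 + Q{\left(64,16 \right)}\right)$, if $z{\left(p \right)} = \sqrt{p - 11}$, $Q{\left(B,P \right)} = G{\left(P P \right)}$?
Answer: $-5400967 - 2321 i \sqrt{11} \approx -5.401 \cdot 10^{6} - 7697.9 i$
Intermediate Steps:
$Q{\left(B,P \right)} = P^{2}$ ($Q{\left(B,P \right)} = P P = P^{2}$)
$z{\left(p \right)} = \sqrt{-11 + p}$
$\left(z{\left(X{\left(-6 \right)} \right)} + 2327\right) \left(-2577 + Q{\left(64,16 \right)}\right) = \left(\sqrt{-11 + \sqrt{6 - 6}} + 2327\right) \left(-2577 + 16^{2}\right) = \left(\sqrt{-11 + \sqrt{0}} + 2327\right) \left(-2577 + 256\right) = \left(\sqrt{-11 + 0} + 2327\right) \left(-2321\right) = \left(\sqrt{-11} + 2327\right) \left(-2321\right) = \left(i \sqrt{11} + 2327\right) \left(-2321\right) = \left(2327 + i \sqrt{11}\right) \left(-2321\right) = -5400967 - 2321 i \sqrt{11}$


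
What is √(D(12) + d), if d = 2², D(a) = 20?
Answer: 2*√6 ≈ 4.8990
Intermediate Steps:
d = 4
√(D(12) + d) = √(20 + 4) = √24 = 2*√6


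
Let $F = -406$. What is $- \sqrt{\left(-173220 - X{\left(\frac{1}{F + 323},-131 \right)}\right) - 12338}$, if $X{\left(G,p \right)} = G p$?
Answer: $- \frac{i \sqrt{1278319935}}{83} \approx - 430.77 i$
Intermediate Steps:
$- \sqrt{\left(-173220 - X{\left(\frac{1}{F + 323},-131 \right)}\right) - 12338} = - \sqrt{\left(-173220 - \frac{1}{-406 + 323} \left(-131\right)\right) - 12338} = - \sqrt{\left(-173220 - \frac{1}{-83} \left(-131\right)\right) - 12338} = - \sqrt{\left(-173220 - \left(- \frac{1}{83}\right) \left(-131\right)\right) - 12338} = - \sqrt{\left(-173220 - \frac{131}{83}\right) - 12338} = - \sqrt{- \frac{14377391}{83} - 12338} = - \sqrt{- \frac{15401445}{83}} = - \frac{i \sqrt{1278319935}}{83}$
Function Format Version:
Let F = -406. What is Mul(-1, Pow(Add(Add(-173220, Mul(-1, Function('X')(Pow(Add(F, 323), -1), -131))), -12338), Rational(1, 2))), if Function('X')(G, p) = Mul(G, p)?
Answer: Mul(Rational(-1, 83), I, Pow(1278319935, Rational(1, 2))) ≈ Mul(-430.77, I)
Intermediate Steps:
Mul(-1, Pow(Add(Add(-173220, Mul(-1, Function('X')(Pow(Add(F, 323), -1), -131))), -12338), Rational(1, 2))) = Mul(-1, Pow(Add(Add(-173220, Mul(-1, Mul(Pow(Add(-406, 323), -1), -131))), -12338), Rational(1, 2))) = Mul(-1, Pow(Add(Add(-173220, Mul(-1, Mul(Pow(-83, -1), -131))), -12338), Rational(1, 2))) = Mul(-1, Pow(Add(Add(-173220, Mul(-1, Mul(Rational(-1, 83), -131))), -12338), Rational(1, 2))) = Mul(-1, Pow(Add(Add(-173220, Mul(-1, Rational(131, 83))), -12338), Rational(1, 2))) = Mul(-1, Pow(Add(Add(-173220, Rational(-131, 83)), -12338), Rational(1, 2))) = Mul(-1, Pow(Add(Rational(-14377391, 83), -12338), Rational(1, 2))) = Mul(-1, Pow(Rational(-15401445, 83), Rational(1, 2))) = Mul(-1, Mul(Rational(1, 83), I, Pow(1278319935, Rational(1, 2)))) = Mul(Rational(-1, 83), I, Pow(1278319935, Rational(1, 2)))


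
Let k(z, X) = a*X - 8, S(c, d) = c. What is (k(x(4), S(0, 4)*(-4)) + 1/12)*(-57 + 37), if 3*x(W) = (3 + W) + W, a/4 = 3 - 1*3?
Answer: 475/3 ≈ 158.33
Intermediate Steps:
a = 0 (a = 4*(3 - 1*3) = 4*(3 - 3) = 4*0 = 0)
x(W) = 1 + 2*W/3 (x(W) = ((3 + W) + W)/3 = (3 + 2*W)/3 = 1 + 2*W/3)
k(z, X) = -8 (k(z, X) = 0*X - 8 = 0 - 8 = -8)
(k(x(4), S(0, 4)*(-4)) + 1/12)*(-57 + 37) = (-8 + 1/12)*(-57 + 37) = (-8 + 1/12)*(-20) = -95/12*(-20) = 475/3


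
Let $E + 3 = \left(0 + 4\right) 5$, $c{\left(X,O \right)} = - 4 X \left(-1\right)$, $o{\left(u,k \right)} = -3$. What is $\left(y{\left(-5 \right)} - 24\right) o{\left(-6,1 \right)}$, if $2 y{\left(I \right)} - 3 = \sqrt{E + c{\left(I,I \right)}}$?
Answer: $\frac{135}{2} - \frac{3 i \sqrt{3}}{2} \approx 67.5 - 2.5981 i$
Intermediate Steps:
$c{\left(X,O \right)} = 4 X$
$E = 17$ ($E = -3 + \left(0 + 4\right) 5 = -3 + 4 \cdot 5 = -3 + 20 = 17$)
$y{\left(I \right)} = \frac{3}{2} + \frac{\sqrt{17 + 4 I}}{2}$
$\left(y{\left(-5 \right)} - 24\right) o{\left(-6,1 \right)} = \left(\left(\frac{3}{2} + \frac{\sqrt{17 + 4 \left(-5\right)}}{2}\right) - 24\right) \left(-3\right) = \left(\left(\frac{3}{2} + \frac{\sqrt{17 - 20}}{2}\right) - 24\right) \left(-3\right) = \left(\left(\frac{3}{2} + \frac{\sqrt{-3}}{2}\right) - 24\right) \left(-3\right) = \left(\left(\frac{3}{2} + \frac{i \sqrt{3}}{2}\right) - 24\right) \left(-3\right) = \left(- \frac{45}{2} + \frac{i \sqrt{3}}{2}\right) \left(-3\right) = \frac{135}{2} - \frac{3 i \sqrt{3}}{2}$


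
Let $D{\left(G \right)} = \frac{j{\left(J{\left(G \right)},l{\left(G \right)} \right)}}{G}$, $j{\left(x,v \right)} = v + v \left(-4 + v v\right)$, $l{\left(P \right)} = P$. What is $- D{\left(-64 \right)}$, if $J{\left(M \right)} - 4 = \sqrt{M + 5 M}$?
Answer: $-4093$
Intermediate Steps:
$J{\left(M \right)} = 4 + \sqrt{6} \sqrt{M}$ ($J{\left(M \right)} = 4 + \sqrt{M + 5 M} = 4 + \sqrt{6 M} = 4 + \sqrt{6} \sqrt{M}$)
$j{\left(x,v \right)} = v + v \left(-4 + v^{2}\right)$
$D{\left(G \right)} = -3 + G^{2}$ ($D{\left(G \right)} = \frac{G \left(-3 + G^{2}\right)}{G} = -3 + G^{2}$)
$- D{\left(-64 \right)} = - (-3 + \left(-64\right)^{2}) = - (-3 + 4096) = \left(-1\right) 4093 = -4093$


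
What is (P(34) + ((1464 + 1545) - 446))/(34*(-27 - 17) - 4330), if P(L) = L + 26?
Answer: -2623/5826 ≈ -0.45022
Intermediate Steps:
P(L) = 26 + L
(P(34) + ((1464 + 1545) - 446))/(34*(-27 - 17) - 4330) = ((26 + 34) + ((1464 + 1545) - 446))/(34*(-27 - 17) - 4330) = (60 + (3009 - 446))/(34*(-44) - 4330) = (60 + 2563)/(-1496 - 4330) = 2623/(-5826) = 2623*(-1/5826) = -2623/5826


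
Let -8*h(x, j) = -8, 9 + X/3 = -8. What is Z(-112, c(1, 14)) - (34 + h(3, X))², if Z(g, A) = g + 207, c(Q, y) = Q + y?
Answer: -1130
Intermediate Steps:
X = -51 (X = -27 + 3*(-8) = -27 - 24 = -51)
h(x, j) = 1 (h(x, j) = -⅛*(-8) = 1)
Z(g, A) = 207 + g
Z(-112, c(1, 14)) - (34 + h(3, X))² = (207 - 112) - (34 + 1)² = 95 - 1*35² = 95 - 1*1225 = 95 - 1225 = -1130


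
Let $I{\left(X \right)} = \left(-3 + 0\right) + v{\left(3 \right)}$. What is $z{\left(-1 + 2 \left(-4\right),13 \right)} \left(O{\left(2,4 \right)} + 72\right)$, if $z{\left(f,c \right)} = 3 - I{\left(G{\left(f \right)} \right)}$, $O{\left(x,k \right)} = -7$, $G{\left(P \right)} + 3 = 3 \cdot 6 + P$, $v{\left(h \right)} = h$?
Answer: $195$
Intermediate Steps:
$G{\left(P \right)} = 15 + P$ ($G{\left(P \right)} = -3 + \left(3 \cdot 6 + P\right) = -3 + \left(18 + P\right) = 15 + P$)
$I{\left(X \right)} = 0$ ($I{\left(X \right)} = \left(-3 + 0\right) + 3 = -3 + 3 = 0$)
$z{\left(f,c \right)} = 3$ ($z{\left(f,c \right)} = 3 - 0 = 3 + 0 = 3$)
$z{\left(-1 + 2 \left(-4\right),13 \right)} \left(O{\left(2,4 \right)} + 72\right) = 3 \left(-7 + 72\right) = 3 \cdot 65 = 195$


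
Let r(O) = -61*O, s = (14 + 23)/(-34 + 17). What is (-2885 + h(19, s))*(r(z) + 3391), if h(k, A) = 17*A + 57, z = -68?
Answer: -21599235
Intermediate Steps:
s = -37/17 (s = 37/(-17) = 37*(-1/17) = -37/17 ≈ -2.1765)
h(k, A) = 57 + 17*A
(-2885 + h(19, s))*(r(z) + 3391) = (-2885 + (57 + 17*(-37/17)))*(-61*(-68) + 3391) = (-2885 + (57 - 37))*(4148 + 3391) = (-2885 + 20)*7539 = -2865*7539 = -21599235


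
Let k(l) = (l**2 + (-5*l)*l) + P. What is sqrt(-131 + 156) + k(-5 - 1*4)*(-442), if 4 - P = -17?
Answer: 133931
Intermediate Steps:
P = 21 (P = 4 - 1*(-17) = 4 + 17 = 21)
k(l) = 21 - 4*l**2 (k(l) = (l**2 + (-5*l)*l) + 21 = (l**2 - 5*l**2) + 21 = -4*l**2 + 21 = 21 - 4*l**2)
sqrt(-131 + 156) + k(-5 - 1*4)*(-442) = sqrt(-131 + 156) + (21 - 4*(-5 - 1*4)**2)*(-442) = sqrt(25) + (21 - 4*(-5 - 4)**2)*(-442) = 5 + (21 - 4*(-9)**2)*(-442) = 5 + (21 - 4*81)*(-442) = 5 + (21 - 324)*(-442) = 5 - 303*(-442) = 5 + 133926 = 133931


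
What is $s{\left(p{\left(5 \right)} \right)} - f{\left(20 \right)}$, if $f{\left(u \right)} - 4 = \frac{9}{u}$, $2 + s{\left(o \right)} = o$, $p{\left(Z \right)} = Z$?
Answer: $- \frac{29}{20} \approx -1.45$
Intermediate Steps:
$s{\left(o \right)} = -2 + o$
$f{\left(u \right)} = 4 + \frac{9}{u}$
$s{\left(p{\left(5 \right)} \right)} - f{\left(20 \right)} = \left(-2 + 5\right) - \left(4 + \frac{9}{20}\right) = 3 - \left(4 + 9 \cdot \frac{1}{20}\right) = 3 - \left(4 + \frac{9}{20}\right) = 3 - \frac{89}{20} = - \frac{29}{20}$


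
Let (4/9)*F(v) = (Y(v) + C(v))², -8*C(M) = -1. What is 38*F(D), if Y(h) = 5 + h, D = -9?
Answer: 164331/128 ≈ 1283.8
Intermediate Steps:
C(M) = ⅛ (C(M) = -⅛*(-1) = ⅛)
F(v) = 9*(41/8 + v)²/4 (F(v) = 9*((5 + v) + ⅛)²/4 = 9*(41/8 + v)²/4)
38*F(D) = 38*(9*(41 + 8*(-9))²/256) = 38*(9*(41 - 72)²/256) = 38*((9/256)*(-31)²) = 38*((9/256)*961) = 38*(8649/256) = 164331/128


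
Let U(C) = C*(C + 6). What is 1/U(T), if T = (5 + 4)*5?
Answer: 1/2295 ≈ 0.00043573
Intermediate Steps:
T = 45 (T = 9*5 = 45)
U(C) = C*(6 + C)
1/U(T) = 1/(45*(6 + 45)) = 1/(45*51) = 1/2295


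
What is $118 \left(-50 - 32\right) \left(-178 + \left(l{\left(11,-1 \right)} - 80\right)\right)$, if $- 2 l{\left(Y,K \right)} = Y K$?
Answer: $2443190$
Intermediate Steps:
$l{\left(Y,K \right)} = - \frac{K Y}{2}$ ($l{\left(Y,K \right)} = - \frac{Y K}{2} = - \frac{K Y}{2}$)
$118 \left(-50 - 32\right) \left(-178 + \left(l{\left(11,-1 \right)} - 80\right)\right) = 118 \left(-50 - 32\right) \left(-178 - \left(80 - \frac{11}{2}\right)\right) = 118 \left(- 82 \left(-178 + \left(\frac{11}{2} - 80\right)\right)\right) = 118 \left(- 82 \left(-178 - \frac{149}{2}\right)\right) = 118 \left(\left(-82\right) \left(- \frac{505}{2}\right)\right) = 118 \cdot 20705 = 2443190$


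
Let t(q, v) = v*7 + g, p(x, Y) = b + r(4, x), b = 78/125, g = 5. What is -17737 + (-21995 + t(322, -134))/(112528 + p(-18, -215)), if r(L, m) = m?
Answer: -62363245809/3515957 ≈ -17737.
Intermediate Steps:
b = 78/125 (b = 78*(1/125) = 78/125 ≈ 0.62400)
p(x, Y) = 78/125 + x
t(q, v) = 5 + 7*v (t(q, v) = v*7 + 5 = 7*v + 5 = 5 + 7*v)
-17737 + (-21995 + t(322, -134))/(112528 + p(-18, -215)) = -17737 + (-21995 + (5 + 7*(-134)))/(112528 + (78/125 - 18)) = -17737 + (-21995 + (5 - 938))/(112528 - 2172/125) = -17737 + (-21995 - 933)/(14063828/125) = -17737 - 22928*125/14063828 = -17737 - 716500/3515957 = -62363245809/3515957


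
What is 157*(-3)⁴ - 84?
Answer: 12633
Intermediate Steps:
157*(-3)⁴ - 84 = 157*81 - 84 = 12717 - 84 = 12633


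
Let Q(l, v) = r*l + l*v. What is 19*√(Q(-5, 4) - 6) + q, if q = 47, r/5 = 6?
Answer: 47 + 76*I*√11 ≈ 47.0 + 252.06*I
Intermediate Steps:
r = 30 (r = 5*6 = 30)
Q(l, v) = 30*l + l*v
19*√(Q(-5, 4) - 6) + q = 19*√(-5*(30 + 4) - 6) + 47 = 19*√(-5*34 - 6) + 47 = 19*√(-170 - 6) + 47 = 19*√(-176) + 47 = 19*(4*I*√11) + 47 = 76*I*√11 + 47 = 47 + 76*I*√11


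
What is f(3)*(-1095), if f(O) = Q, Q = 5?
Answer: -5475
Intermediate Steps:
f(O) = 5
f(3)*(-1095) = 5*(-1095) = -5475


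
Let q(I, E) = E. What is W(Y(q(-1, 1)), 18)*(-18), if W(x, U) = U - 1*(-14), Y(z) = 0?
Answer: -576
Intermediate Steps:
W(x, U) = 14 + U (W(x, U) = U + 14 = 14 + U)
W(Y(q(-1, 1)), 18)*(-18) = (14 + 18)*(-18) = 32*(-18) = -576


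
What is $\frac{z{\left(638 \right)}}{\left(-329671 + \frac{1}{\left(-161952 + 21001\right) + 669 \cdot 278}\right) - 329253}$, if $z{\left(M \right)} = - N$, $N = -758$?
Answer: $- \frac{34133498}{29672006643} \approx -0.0011504$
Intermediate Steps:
$z{\left(M \right)} = 758$ ($z{\left(M \right)} = \left(-1\right) \left(-758\right) = 758$)
$\frac{z{\left(638 \right)}}{\left(-329671 + \frac{1}{\left(-161952 + 21001\right) + 669 \cdot 278}\right) - 329253} = \frac{758}{\left(-329671 + \frac{1}{\left(-161952 + 21001\right) + 669 \cdot 278}\right) - 329253} = \frac{758}{\left(-329671 + \frac{1}{-140951 + 185982}\right) - 329253} = \frac{758}{\left(-329671 + \frac{1}{45031}\right) - 329253} = \frac{758}{- \frac{14845414800}{45031} - 329253} = \frac{758}{- \frac{29672006643}{45031}} = 758 \left(- \frac{45031}{29672006643}\right) = - \frac{34133498}{29672006643}$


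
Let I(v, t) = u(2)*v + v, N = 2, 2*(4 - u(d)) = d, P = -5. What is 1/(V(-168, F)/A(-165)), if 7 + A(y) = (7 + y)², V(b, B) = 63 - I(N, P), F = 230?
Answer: 24957/55 ≈ 453.76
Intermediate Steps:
u(d) = 4 - d/2
I(v, t) = 4*v (I(v, t) = (4 - ½*2)*v + v = (4 - 1)*v + v = 3*v + v = 4*v)
V(b, B) = 55 (V(b, B) = 63 - 4*2 = 63 - 1*8 = 63 - 8 = 55)
A(y) = -7 + (7 + y)²
1/(V(-168, F)/A(-165)) = 1/(55/(-7 + (7 - 165)²)) = 1/(55/(-7 + (-158)²)) = 1/(55/(-7 + 24964)) = 1/(55/24957) = 24957/55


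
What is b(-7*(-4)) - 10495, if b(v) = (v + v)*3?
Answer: -10327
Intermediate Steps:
b(v) = 6*v (b(v) = (2*v)*3 = 6*v)
b(-7*(-4)) - 10495 = 6*(-7*(-4)) - 10495 = 6*28 - 10495 = 168 - 10495 = -10327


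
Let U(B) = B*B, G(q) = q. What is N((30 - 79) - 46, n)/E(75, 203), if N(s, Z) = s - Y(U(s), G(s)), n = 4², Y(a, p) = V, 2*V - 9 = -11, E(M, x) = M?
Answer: -94/75 ≈ -1.2533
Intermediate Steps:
U(B) = B²
V = -1 (V = 9/2 + (½)*(-11) = 9/2 - 11/2 = -1)
Y(a, p) = -1
n = 16
N(s, Z) = 1 + s (N(s, Z) = s - 1*(-1) = s + 1 = 1 + s)
N((30 - 79) - 46, n)/E(75, 203) = (1 + ((30 - 79) - 46))/75 = (1 + (-49 - 46))*(1/75) = (1 - 95)*(1/75) = -94*1/75 = -94/75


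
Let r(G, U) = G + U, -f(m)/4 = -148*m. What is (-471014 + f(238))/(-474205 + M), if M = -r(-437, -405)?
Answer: 330118/473363 ≈ 0.69739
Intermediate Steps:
f(m) = 592*m (f(m) = -(-592)*m = 592*m)
M = 842 (M = -(-437 - 405) = -1*(-842) = 842)
(-471014 + f(238))/(-474205 + M) = (-471014 + 592*238)/(-474205 + 842) = (-471014 + 140896)/(-473363) = -330118*(-1/473363) = 330118/473363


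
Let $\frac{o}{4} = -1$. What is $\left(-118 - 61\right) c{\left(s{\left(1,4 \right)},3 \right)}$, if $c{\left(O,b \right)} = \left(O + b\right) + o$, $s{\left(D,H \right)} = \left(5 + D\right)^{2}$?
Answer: $-6265$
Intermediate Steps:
$o = -4$ ($o = 4 \left(-1\right) = -4$)
$c{\left(O,b \right)} = -4 + O + b$ ($c{\left(O,b \right)} = \left(O + b\right) - 4 = -4 + O + b$)
$\left(-118 - 61\right) c{\left(s{\left(1,4 \right)},3 \right)} = \left(-118 - 61\right) \left(-4 + \left(5 + 1\right)^{2} + 3\right) = - 179 \left(-4 + 6^{2} + 3\right) = - 179 \left(-4 + 36 + 3\right) = \left(-179\right) 35 = -6265$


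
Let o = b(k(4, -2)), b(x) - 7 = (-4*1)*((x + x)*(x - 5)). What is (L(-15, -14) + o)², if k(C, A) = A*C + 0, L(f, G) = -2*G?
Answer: 635209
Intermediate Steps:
k(C, A) = A*C
b(x) = 7 - 8*x*(-5 + x) (b(x) = 7 + (-4*1)*((x + x)*(x - 5)) = 7 - 4*2*x*(-5 + x) = 7 - 8*x*(-5 + x))
o = -825 (o = 7 - 8*(-2*4)² + 40*(-2*4) = 7 - 8*(-8)² + 40*(-8) = 7 - 8*64 - 320 = 7 - 512 - 320 = -825)
(L(-15, -14) + o)² = (-2*(-14) - 825)² = (28 - 825)² = (-797)² = 635209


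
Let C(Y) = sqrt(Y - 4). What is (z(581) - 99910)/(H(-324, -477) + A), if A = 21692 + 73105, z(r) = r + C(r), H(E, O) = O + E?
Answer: -99329/93996 + sqrt(577)/93996 ≈ -1.0565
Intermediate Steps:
H(E, O) = E + O
C(Y) = sqrt(-4 + Y)
z(r) = r + sqrt(-4 + r)
A = 94797
(z(581) - 99910)/(H(-324, -477) + A) = ((581 + sqrt(-4 + 581)) - 99910)/((-324 - 477) + 94797) = ((581 + sqrt(577)) - 99910)/(-801 + 94797) = (-99329 + sqrt(577))/93996 = (-99329 + sqrt(577))*(1/93996) = -99329/93996 + sqrt(577)/93996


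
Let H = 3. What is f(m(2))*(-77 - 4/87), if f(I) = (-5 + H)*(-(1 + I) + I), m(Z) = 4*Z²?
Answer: -13406/87 ≈ -154.09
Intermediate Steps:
f(I) = 2 (f(I) = (-5 + 3)*(-(1 + I) + I) = -2*((-1 - I) + I) = -2*(-1) = 2)
f(m(2))*(-77 - 4/87) = 2*(-77 - 4/87) = 2*(-6703/87) = -13406/87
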